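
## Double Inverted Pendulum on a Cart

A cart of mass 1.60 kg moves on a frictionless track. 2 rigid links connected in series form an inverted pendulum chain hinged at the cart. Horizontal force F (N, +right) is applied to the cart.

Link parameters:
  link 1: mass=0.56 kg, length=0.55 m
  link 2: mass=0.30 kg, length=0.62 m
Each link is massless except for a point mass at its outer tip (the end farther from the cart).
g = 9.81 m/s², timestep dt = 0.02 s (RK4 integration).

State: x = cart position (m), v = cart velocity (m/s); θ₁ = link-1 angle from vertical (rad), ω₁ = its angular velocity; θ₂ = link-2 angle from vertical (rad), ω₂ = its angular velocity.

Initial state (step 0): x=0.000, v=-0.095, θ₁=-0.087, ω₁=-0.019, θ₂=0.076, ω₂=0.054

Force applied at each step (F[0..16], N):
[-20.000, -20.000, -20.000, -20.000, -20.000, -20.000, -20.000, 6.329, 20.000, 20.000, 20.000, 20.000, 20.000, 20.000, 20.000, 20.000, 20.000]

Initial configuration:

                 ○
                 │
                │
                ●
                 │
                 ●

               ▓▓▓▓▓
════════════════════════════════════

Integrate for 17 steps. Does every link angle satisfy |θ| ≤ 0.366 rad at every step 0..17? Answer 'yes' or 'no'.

Answer: no

Derivation:
apply F[0]=-20.000 → step 1: x=-0.004, v=-0.335, θ₁=-0.084, ω₁=0.352, θ₂=0.078, ω₂=0.139
apply F[1]=-20.000 → step 2: x=-0.013, v=-0.576, θ₁=-0.073, ω₁=0.730, θ₂=0.082, ω₂=0.221
apply F[2]=-20.000 → step 3: x=-0.027, v=-0.819, θ₁=-0.054, ω₁=1.120, θ₂=0.087, ω₂=0.294
apply F[3]=-20.000 → step 4: x=-0.046, v=-1.065, θ₁=-0.028, ω₁=1.528, θ₂=0.093, ω₂=0.354
apply F[4]=-20.000 → step 5: x=-0.070, v=-1.314, θ₁=0.007, ω₁=1.959, θ₂=0.101, ω₂=0.398
apply F[5]=-20.000 → step 6: x=-0.099, v=-1.566, θ₁=0.051, ω₁=2.417, θ₂=0.109, ω₂=0.424
apply F[6]=-20.000 → step 7: x=-0.133, v=-1.820, θ₁=0.104, ω₁=2.901, θ₂=0.118, ω₂=0.433
apply F[7]=+6.329 → step 8: x=-0.168, v=-1.749, θ₁=0.161, ω₁=2.821, θ₂=0.126, ω₂=0.430
apply F[8]=+20.000 → step 9: x=-0.201, v=-1.515, θ₁=0.214, ω₁=2.479, θ₂=0.135, ω₂=0.407
apply F[9]=+20.000 → step 10: x=-0.229, v=-1.288, θ₁=0.260, ω₁=2.179, θ₂=0.142, ω₂=0.362
apply F[10]=+20.000 → step 11: x=-0.253, v=-1.068, θ₁=0.301, ω₁=1.920, θ₂=0.149, ω₂=0.295
apply F[11]=+20.000 → step 12: x=-0.272, v=-0.854, θ₁=0.337, ω₁=1.698, θ₂=0.154, ω₂=0.206
apply F[12]=+20.000 → step 13: x=-0.287, v=-0.646, θ₁=0.369, ω₁=1.508, θ₂=0.157, ω₂=0.098
apply F[13]=+20.000 → step 14: x=-0.298, v=-0.442, θ₁=0.398, ω₁=1.347, θ₂=0.158, ω₂=-0.030
apply F[14]=+20.000 → step 15: x=-0.304, v=-0.242, θ₁=0.423, ω₁=1.211, θ₂=0.156, ω₂=-0.175
apply F[15]=+20.000 → step 16: x=-0.307, v=-0.046, θ₁=0.447, ω₁=1.099, θ₂=0.151, ω₂=-0.338
apply F[16]=+20.000 → step 17: x=-0.306, v=0.148, θ₁=0.468, ω₁=1.007, θ₂=0.142, ω₂=-0.517
Max |angle| over trajectory = 0.468 rad; bound = 0.366 → exceeded.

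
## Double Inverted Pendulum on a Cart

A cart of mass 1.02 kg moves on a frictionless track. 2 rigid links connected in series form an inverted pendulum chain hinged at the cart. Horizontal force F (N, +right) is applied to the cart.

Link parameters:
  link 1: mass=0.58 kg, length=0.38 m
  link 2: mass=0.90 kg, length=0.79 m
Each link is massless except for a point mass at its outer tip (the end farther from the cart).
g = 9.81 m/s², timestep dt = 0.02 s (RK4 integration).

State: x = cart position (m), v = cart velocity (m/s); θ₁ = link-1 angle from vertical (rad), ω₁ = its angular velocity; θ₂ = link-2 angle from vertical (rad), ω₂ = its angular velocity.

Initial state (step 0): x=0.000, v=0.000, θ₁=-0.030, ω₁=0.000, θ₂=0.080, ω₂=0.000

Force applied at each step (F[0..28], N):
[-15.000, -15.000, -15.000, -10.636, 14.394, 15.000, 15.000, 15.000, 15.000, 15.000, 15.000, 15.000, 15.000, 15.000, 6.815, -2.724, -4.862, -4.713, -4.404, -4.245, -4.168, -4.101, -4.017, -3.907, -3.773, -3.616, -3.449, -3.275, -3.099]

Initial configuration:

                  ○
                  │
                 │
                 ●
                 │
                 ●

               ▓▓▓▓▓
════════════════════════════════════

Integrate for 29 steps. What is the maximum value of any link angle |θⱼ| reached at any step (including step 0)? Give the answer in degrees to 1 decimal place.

apply F[0]=-15.000 → step 1: x=-0.003, v=-0.286, θ₁=-0.024, ω₁=0.651, θ₂=0.081, ω₂=0.069
apply F[1]=-15.000 → step 2: x=-0.011, v=-0.576, θ₁=-0.004, ω₁=1.332, θ₂=0.083, ω₂=0.129
apply F[2]=-15.000 → step 3: x=-0.026, v=-0.873, θ₁=0.030, ω₁=2.070, θ₂=0.086, ω₂=0.168
apply F[3]=-10.636 → step 4: x=-0.046, v=-1.092, θ₁=0.077, ω₁=2.652, θ₂=0.089, ω₂=0.184
apply F[4]=+14.394 → step 5: x=-0.065, v=-0.836, θ₁=0.124, ω₁=2.043, θ₂=0.093, ω₂=0.178
apply F[5]=+15.000 → step 6: x=-0.079, v=-0.585, θ₁=0.159, ω₁=1.501, θ₂=0.096, ω₂=0.146
apply F[6]=+15.000 → step 7: x=-0.088, v=-0.345, θ₁=0.185, ω₁=1.037, θ₂=0.099, ω₂=0.093
apply F[7]=+15.000 → step 8: x=-0.093, v=-0.115, θ₁=0.201, ω₁=0.629, θ₂=0.100, ω₂=0.023
apply F[8]=+15.000 → step 9: x=-0.093, v=0.110, θ₁=0.210, ω₁=0.255, θ₂=0.100, ω₂=-0.057
apply F[9]=+15.000 → step 10: x=-0.089, v=0.333, θ₁=0.211, ω₁=-0.104, θ₂=0.098, ω₂=-0.141
apply F[10]=+15.000 → step 11: x=-0.080, v=0.557, θ₁=0.206, ω₁=-0.466, θ₂=0.094, ω₂=-0.226
apply F[11]=+15.000 → step 12: x=-0.066, v=0.785, θ₁=0.193, ω₁=-0.852, θ₂=0.089, ω₂=-0.307
apply F[12]=+15.000 → step 13: x=-0.048, v=1.020, θ₁=0.171, ω₁=-1.279, θ₂=0.082, ω₂=-0.377
apply F[13]=+15.000 → step 14: x=-0.025, v=1.267, θ₁=0.141, ω₁=-1.770, θ₂=0.074, ω₂=-0.431
apply F[14]=+6.815 → step 15: x=0.001, v=1.368, θ₁=0.104, ω₁=-1.934, θ₂=0.065, ω₂=-0.462
apply F[15]=-2.724 → step 16: x=0.028, v=1.295, θ₁=0.068, ω₁=-1.680, θ₂=0.055, ω₂=-0.475
apply F[16]=-4.862 → step 17: x=0.052, v=1.187, θ₁=0.038, ω₁=-1.368, θ₂=0.046, ω₂=-0.476
apply F[17]=-4.713 → step 18: x=0.075, v=1.088, θ₁=0.013, ω₁=-1.106, θ₂=0.036, ω₂=-0.467
apply F[18]=-4.404 → step 19: x=0.096, v=1.001, θ₁=-0.007, ω₁=-0.898, θ₂=0.027, ω₂=-0.450
apply F[19]=-4.245 → step 20: x=0.115, v=0.922, θ₁=-0.023, ω₁=-0.727, θ₂=0.018, ω₂=-0.426
apply F[20]=-4.168 → step 21: x=0.133, v=0.848, θ₁=-0.036, ω₁=-0.584, θ₂=0.010, ω₂=-0.399
apply F[21]=-4.101 → step 22: x=0.149, v=0.780, θ₁=-0.047, ω₁=-0.463, θ₂=0.002, ω₂=-0.369
apply F[22]=-4.017 → step 23: x=0.164, v=0.716, θ₁=-0.055, ω₁=-0.360, θ₂=-0.005, ω₂=-0.337
apply F[23]=-3.907 → step 24: x=0.178, v=0.656, θ₁=-0.061, ω₁=-0.273, θ₂=-0.011, ω₂=-0.305
apply F[24]=-3.773 → step 25: x=0.190, v=0.600, θ₁=-0.066, ω₁=-0.199, θ₂=-0.017, ω₂=-0.274
apply F[25]=-3.616 → step 26: x=0.202, v=0.548, θ₁=-0.069, ω₁=-0.138, θ₂=-0.022, ω₂=-0.243
apply F[26]=-3.449 → step 27: x=0.212, v=0.501, θ₁=-0.072, ω₁=-0.087, θ₂=-0.027, ω₂=-0.214
apply F[27]=-3.275 → step 28: x=0.222, v=0.457, θ₁=-0.073, ω₁=-0.045, θ₂=-0.031, ω₂=-0.186
apply F[28]=-3.099 → step 29: x=0.231, v=0.418, θ₁=-0.073, ω₁=-0.011, θ₂=-0.034, ω₂=-0.160
Max |angle| over trajectory = 0.211 rad = 12.1°.

Answer: 12.1°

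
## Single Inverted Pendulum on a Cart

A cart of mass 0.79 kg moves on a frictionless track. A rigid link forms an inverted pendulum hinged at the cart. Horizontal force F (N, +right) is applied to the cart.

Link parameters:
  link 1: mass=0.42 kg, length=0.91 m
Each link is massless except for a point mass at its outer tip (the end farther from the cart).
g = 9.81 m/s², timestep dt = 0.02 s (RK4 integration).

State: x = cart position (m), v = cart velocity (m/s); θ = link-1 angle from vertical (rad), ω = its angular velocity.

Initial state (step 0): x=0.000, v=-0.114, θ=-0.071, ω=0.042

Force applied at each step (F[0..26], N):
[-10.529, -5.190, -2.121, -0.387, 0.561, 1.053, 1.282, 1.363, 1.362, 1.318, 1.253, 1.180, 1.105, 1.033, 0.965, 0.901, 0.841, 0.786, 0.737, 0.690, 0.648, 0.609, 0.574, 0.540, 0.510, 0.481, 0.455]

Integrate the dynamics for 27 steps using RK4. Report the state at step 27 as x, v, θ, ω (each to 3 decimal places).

apply F[0]=-10.529 → step 1: x=-0.005, v=-0.373, θ=-0.067, ω=0.311
apply F[1]=-5.190 → step 2: x=-0.014, v=-0.497, θ=-0.060, ω=0.433
apply F[2]=-2.121 → step 3: x=-0.024, v=-0.545, θ=-0.051, ω=0.474
apply F[3]=-0.387 → step 4: x=-0.035, v=-0.550, θ=-0.042, ω=0.470
apply F[4]=+0.561 → step 5: x=-0.046, v=-0.532, θ=-0.032, ω=0.442
apply F[5]=+1.053 → step 6: x=-0.056, v=-0.503, θ=-0.024, ω=0.403
apply F[6]=+1.282 → step 7: x=-0.066, v=-0.468, θ=-0.016, ω=0.361
apply F[7]=+1.363 → step 8: x=-0.075, v=-0.432, θ=-0.010, ω=0.319
apply F[8]=+1.362 → step 9: x=-0.083, v=-0.397, θ=-0.004, ω=0.279
apply F[9]=+1.318 → step 10: x=-0.091, v=-0.364, θ=0.002, ω=0.242
apply F[10]=+1.253 → step 11: x=-0.098, v=-0.332, θ=0.006, ω=0.208
apply F[11]=+1.180 → step 12: x=-0.104, v=-0.303, θ=0.010, ω=0.178
apply F[12]=+1.105 → step 13: x=-0.110, v=-0.277, θ=0.013, ω=0.151
apply F[13]=+1.033 → step 14: x=-0.115, v=-0.252, θ=0.016, ω=0.128
apply F[14]=+0.965 → step 15: x=-0.120, v=-0.229, θ=0.018, ω=0.106
apply F[15]=+0.901 → step 16: x=-0.124, v=-0.209, θ=0.020, ω=0.088
apply F[16]=+0.841 → step 17: x=-0.128, v=-0.190, θ=0.022, ω=0.071
apply F[17]=+0.786 → step 18: x=-0.132, v=-0.172, θ=0.023, ω=0.057
apply F[18]=+0.737 → step 19: x=-0.135, v=-0.156, θ=0.024, ω=0.044
apply F[19]=+0.690 → step 20: x=-0.138, v=-0.141, θ=0.025, ω=0.033
apply F[20]=+0.648 → step 21: x=-0.141, v=-0.127, θ=0.026, ω=0.024
apply F[21]=+0.609 → step 22: x=-0.143, v=-0.115, θ=0.026, ω=0.015
apply F[22]=+0.574 → step 23: x=-0.145, v=-0.103, θ=0.026, ω=0.008
apply F[23]=+0.540 → step 24: x=-0.147, v=-0.092, θ=0.026, ω=0.002
apply F[24]=+0.510 → step 25: x=-0.149, v=-0.082, θ=0.026, ω=-0.004
apply F[25]=+0.481 → step 26: x=-0.151, v=-0.072, θ=0.026, ω=-0.009
apply F[26]=+0.455 → step 27: x=-0.152, v=-0.063, θ=0.026, ω=-0.013

Answer: x=-0.152, v=-0.063, θ=0.026, ω=-0.013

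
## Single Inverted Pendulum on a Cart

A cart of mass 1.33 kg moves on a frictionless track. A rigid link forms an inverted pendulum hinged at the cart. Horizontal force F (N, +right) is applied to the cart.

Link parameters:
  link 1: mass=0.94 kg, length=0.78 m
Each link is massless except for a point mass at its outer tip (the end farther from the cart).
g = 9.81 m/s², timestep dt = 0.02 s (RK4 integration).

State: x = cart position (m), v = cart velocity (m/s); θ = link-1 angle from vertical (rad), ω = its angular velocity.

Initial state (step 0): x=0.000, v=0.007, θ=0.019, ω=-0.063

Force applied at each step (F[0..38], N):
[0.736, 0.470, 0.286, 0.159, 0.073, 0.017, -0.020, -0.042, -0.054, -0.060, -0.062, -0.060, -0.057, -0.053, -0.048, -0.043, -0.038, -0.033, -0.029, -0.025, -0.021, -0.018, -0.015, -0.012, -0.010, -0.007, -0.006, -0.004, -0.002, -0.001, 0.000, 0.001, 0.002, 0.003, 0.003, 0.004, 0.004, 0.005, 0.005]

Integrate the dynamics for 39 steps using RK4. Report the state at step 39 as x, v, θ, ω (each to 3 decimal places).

apply F[0]=+0.736 → step 1: x=0.000, v=0.016, θ=0.018, ω=-0.069
apply F[1]=+0.470 → step 2: x=0.001, v=0.020, θ=0.016, ω=-0.071
apply F[2]=+0.286 → step 3: x=0.001, v=0.022, θ=0.015, ω=-0.070
apply F[3]=+0.159 → step 4: x=0.001, v=0.023, θ=0.013, ω=-0.067
apply F[4]=+0.073 → step 5: x=0.002, v=0.022, θ=0.012, ω=-0.063
apply F[5]=+0.017 → step 6: x=0.002, v=0.021, θ=0.011, ω=-0.058
apply F[6]=-0.020 → step 7: x=0.003, v=0.019, θ=0.010, ω=-0.053
apply F[7]=-0.042 → step 8: x=0.003, v=0.017, θ=0.009, ω=-0.048
apply F[8]=-0.054 → step 9: x=0.003, v=0.015, θ=0.008, ω=-0.044
apply F[9]=-0.060 → step 10: x=0.004, v=0.013, θ=0.007, ω=-0.039
apply F[10]=-0.062 → step 11: x=0.004, v=0.011, θ=0.006, ω=-0.035
apply F[11]=-0.060 → step 12: x=0.004, v=0.010, θ=0.006, ω=-0.032
apply F[12]=-0.057 → step 13: x=0.004, v=0.008, θ=0.005, ω=-0.028
apply F[13]=-0.053 → step 14: x=0.004, v=0.007, θ=0.005, ω=-0.025
apply F[14]=-0.048 → step 15: x=0.005, v=0.005, θ=0.004, ω=-0.022
apply F[15]=-0.043 → step 16: x=0.005, v=0.004, θ=0.004, ω=-0.020
apply F[16]=-0.038 → step 17: x=0.005, v=0.003, θ=0.003, ω=-0.018
apply F[17]=-0.033 → step 18: x=0.005, v=0.002, θ=0.003, ω=-0.016
apply F[18]=-0.029 → step 19: x=0.005, v=0.001, θ=0.003, ω=-0.014
apply F[19]=-0.025 → step 20: x=0.005, v=0.000, θ=0.002, ω=-0.012
apply F[20]=-0.021 → step 21: x=0.005, v=-0.000, θ=0.002, ω=-0.011
apply F[21]=-0.018 → step 22: x=0.005, v=-0.001, θ=0.002, ω=-0.010
apply F[22]=-0.015 → step 23: x=0.005, v=-0.001, θ=0.002, ω=-0.009
apply F[23]=-0.012 → step 24: x=0.005, v=-0.002, θ=0.002, ω=-0.008
apply F[24]=-0.010 → step 25: x=0.005, v=-0.002, θ=0.001, ω=-0.007
apply F[25]=-0.007 → step 26: x=0.005, v=-0.002, θ=0.001, ω=-0.006
apply F[26]=-0.006 → step 27: x=0.005, v=-0.003, θ=0.001, ω=-0.005
apply F[27]=-0.004 → step 28: x=0.005, v=-0.003, θ=0.001, ω=-0.005
apply F[28]=-0.002 → step 29: x=0.005, v=-0.003, θ=0.001, ω=-0.004
apply F[29]=-0.001 → step 30: x=0.004, v=-0.003, θ=0.001, ω=-0.004
apply F[30]=+0.000 → step 31: x=0.004, v=-0.003, θ=0.001, ω=-0.003
apply F[31]=+0.001 → step 32: x=0.004, v=-0.003, θ=0.001, ω=-0.003
apply F[32]=+0.002 → step 33: x=0.004, v=-0.003, θ=0.001, ω=-0.003
apply F[33]=+0.003 → step 34: x=0.004, v=-0.004, θ=0.001, ω=-0.002
apply F[34]=+0.003 → step 35: x=0.004, v=-0.004, θ=0.001, ω=-0.002
apply F[35]=+0.004 → step 36: x=0.004, v=-0.004, θ=0.001, ω=-0.002
apply F[36]=+0.004 → step 37: x=0.004, v=-0.004, θ=0.001, ω=-0.002
apply F[37]=+0.005 → step 38: x=0.004, v=-0.004, θ=0.001, ω=-0.002
apply F[38]=+0.005 → step 39: x=0.004, v=-0.004, θ=0.001, ω=-0.001

Answer: x=0.004, v=-0.004, θ=0.001, ω=-0.001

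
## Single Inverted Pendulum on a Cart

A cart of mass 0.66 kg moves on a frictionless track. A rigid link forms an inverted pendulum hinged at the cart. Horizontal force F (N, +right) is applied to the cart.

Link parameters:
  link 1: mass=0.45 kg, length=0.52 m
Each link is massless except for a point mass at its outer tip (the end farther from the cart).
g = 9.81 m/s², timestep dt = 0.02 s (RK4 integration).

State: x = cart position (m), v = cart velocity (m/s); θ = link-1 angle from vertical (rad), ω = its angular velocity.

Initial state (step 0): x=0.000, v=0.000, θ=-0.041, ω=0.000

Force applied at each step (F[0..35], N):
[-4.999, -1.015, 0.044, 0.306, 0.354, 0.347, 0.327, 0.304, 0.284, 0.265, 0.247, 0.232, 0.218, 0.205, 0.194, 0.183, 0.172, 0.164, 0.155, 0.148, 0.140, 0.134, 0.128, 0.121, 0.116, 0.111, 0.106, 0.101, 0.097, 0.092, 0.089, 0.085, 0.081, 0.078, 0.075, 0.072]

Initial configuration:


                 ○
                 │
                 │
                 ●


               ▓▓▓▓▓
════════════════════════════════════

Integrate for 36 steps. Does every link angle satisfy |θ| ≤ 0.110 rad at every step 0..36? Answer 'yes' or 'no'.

apply F[0]=-4.999 → step 1: x=-0.001, v=-0.146, θ=-0.038, ω=0.265
apply F[1]=-1.015 → step 2: x=-0.005, v=-0.172, θ=-0.033, ω=0.302
apply F[2]=+0.044 → step 3: x=-0.008, v=-0.167, θ=-0.027, ω=0.281
apply F[3]=+0.306 → step 4: x=-0.011, v=-0.154, θ=-0.022, ω=0.247
apply F[4]=+0.354 → step 5: x=-0.014, v=-0.141, θ=-0.017, ω=0.215
apply F[5]=+0.347 → step 6: x=-0.017, v=-0.128, θ=-0.013, ω=0.185
apply F[6]=+0.327 → step 7: x=-0.019, v=-0.117, θ=-0.010, ω=0.159
apply F[7]=+0.304 → step 8: x=-0.022, v=-0.107, θ=-0.007, ω=0.136
apply F[8]=+0.284 → step 9: x=-0.024, v=-0.097, θ=-0.004, ω=0.116
apply F[9]=+0.265 → step 10: x=-0.025, v=-0.089, θ=-0.002, ω=0.099
apply F[10]=+0.247 → step 11: x=-0.027, v=-0.081, θ=-0.000, ω=0.084
apply F[11]=+0.232 → step 12: x=-0.029, v=-0.074, θ=0.001, ω=0.071
apply F[12]=+0.218 → step 13: x=-0.030, v=-0.068, θ=0.003, ω=0.059
apply F[13]=+0.205 → step 14: x=-0.031, v=-0.062, θ=0.004, ω=0.049
apply F[14]=+0.194 → step 15: x=-0.033, v=-0.057, θ=0.005, ω=0.041
apply F[15]=+0.183 → step 16: x=-0.034, v=-0.052, θ=0.005, ω=0.033
apply F[16]=+0.172 → step 17: x=-0.035, v=-0.048, θ=0.006, ω=0.027
apply F[17]=+0.164 → step 18: x=-0.036, v=-0.044, θ=0.007, ω=0.021
apply F[18]=+0.155 → step 19: x=-0.036, v=-0.040, θ=0.007, ω=0.016
apply F[19]=+0.148 → step 20: x=-0.037, v=-0.036, θ=0.007, ω=0.012
apply F[20]=+0.140 → step 21: x=-0.038, v=-0.033, θ=0.007, ω=0.009
apply F[21]=+0.134 → step 22: x=-0.039, v=-0.030, θ=0.008, ω=0.006
apply F[22]=+0.128 → step 23: x=-0.039, v=-0.027, θ=0.008, ω=0.003
apply F[23]=+0.121 → step 24: x=-0.040, v=-0.024, θ=0.008, ω=0.001
apply F[24]=+0.116 → step 25: x=-0.040, v=-0.022, θ=0.008, ω=-0.001
apply F[25]=+0.111 → step 26: x=-0.041, v=-0.020, θ=0.008, ω=-0.003
apply F[26]=+0.106 → step 27: x=-0.041, v=-0.017, θ=0.008, ω=-0.004
apply F[27]=+0.101 → step 28: x=-0.041, v=-0.015, θ=0.007, ω=-0.005
apply F[28]=+0.097 → step 29: x=-0.041, v=-0.013, θ=0.007, ω=-0.006
apply F[29]=+0.092 → step 30: x=-0.042, v=-0.011, θ=0.007, ω=-0.007
apply F[30]=+0.089 → step 31: x=-0.042, v=-0.010, θ=0.007, ω=-0.008
apply F[31]=+0.085 → step 32: x=-0.042, v=-0.008, θ=0.007, ω=-0.008
apply F[32]=+0.081 → step 33: x=-0.042, v=-0.007, θ=0.007, ω=-0.008
apply F[33]=+0.078 → step 34: x=-0.042, v=-0.005, θ=0.007, ω=-0.009
apply F[34]=+0.075 → step 35: x=-0.042, v=-0.004, θ=0.006, ω=-0.009
apply F[35]=+0.072 → step 36: x=-0.043, v=-0.002, θ=0.006, ω=-0.009
Max |angle| over trajectory = 0.041 rad; bound = 0.110 → within bound.

Answer: yes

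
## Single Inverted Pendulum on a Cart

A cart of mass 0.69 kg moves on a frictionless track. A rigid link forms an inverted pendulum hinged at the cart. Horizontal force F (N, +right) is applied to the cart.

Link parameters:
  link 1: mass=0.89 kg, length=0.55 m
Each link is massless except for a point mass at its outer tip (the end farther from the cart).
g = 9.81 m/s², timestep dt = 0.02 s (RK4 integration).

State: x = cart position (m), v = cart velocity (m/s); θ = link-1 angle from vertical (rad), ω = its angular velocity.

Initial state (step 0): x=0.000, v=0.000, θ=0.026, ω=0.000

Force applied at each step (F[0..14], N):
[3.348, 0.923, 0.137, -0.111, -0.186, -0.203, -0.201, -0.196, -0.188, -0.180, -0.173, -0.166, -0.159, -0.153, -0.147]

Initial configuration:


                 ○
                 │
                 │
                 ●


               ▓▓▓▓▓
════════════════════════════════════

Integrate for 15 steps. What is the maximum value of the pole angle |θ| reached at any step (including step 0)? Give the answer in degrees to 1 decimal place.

Answer: 1.5°

Derivation:
apply F[0]=+3.348 → step 1: x=0.001, v=0.091, θ=0.024, ω=-0.155
apply F[1]=+0.923 → step 2: x=0.003, v=0.112, θ=0.021, ω=-0.185
apply F[2]=+0.137 → step 3: x=0.005, v=0.111, θ=0.017, ω=-0.177
apply F[3]=-0.111 → step 4: x=0.007, v=0.103, θ=0.014, ω=-0.158
apply F[4]=-0.186 → step 5: x=0.009, v=0.095, θ=0.011, ω=-0.138
apply F[5]=-0.203 → step 6: x=0.011, v=0.087, θ=0.009, ω=-0.120
apply F[6]=-0.201 → step 7: x=0.013, v=0.079, θ=0.006, ω=-0.103
apply F[7]=-0.196 → step 8: x=0.014, v=0.072, θ=0.004, ω=-0.088
apply F[8]=-0.188 → step 9: x=0.016, v=0.065, θ=0.003, ω=-0.075
apply F[9]=-0.180 → step 10: x=0.017, v=0.060, θ=0.001, ω=-0.064
apply F[10]=-0.173 → step 11: x=0.018, v=0.054, θ=0.000, ω=-0.055
apply F[11]=-0.166 → step 12: x=0.019, v=0.050, θ=-0.001, ω=-0.046
apply F[12]=-0.159 → step 13: x=0.020, v=0.045, θ=-0.002, ω=-0.039
apply F[13]=-0.153 → step 14: x=0.021, v=0.042, θ=-0.002, ω=-0.032
apply F[14]=-0.147 → step 15: x=0.022, v=0.038, θ=-0.003, ω=-0.027
Max |angle| over trajectory = 0.026 rad = 1.5°.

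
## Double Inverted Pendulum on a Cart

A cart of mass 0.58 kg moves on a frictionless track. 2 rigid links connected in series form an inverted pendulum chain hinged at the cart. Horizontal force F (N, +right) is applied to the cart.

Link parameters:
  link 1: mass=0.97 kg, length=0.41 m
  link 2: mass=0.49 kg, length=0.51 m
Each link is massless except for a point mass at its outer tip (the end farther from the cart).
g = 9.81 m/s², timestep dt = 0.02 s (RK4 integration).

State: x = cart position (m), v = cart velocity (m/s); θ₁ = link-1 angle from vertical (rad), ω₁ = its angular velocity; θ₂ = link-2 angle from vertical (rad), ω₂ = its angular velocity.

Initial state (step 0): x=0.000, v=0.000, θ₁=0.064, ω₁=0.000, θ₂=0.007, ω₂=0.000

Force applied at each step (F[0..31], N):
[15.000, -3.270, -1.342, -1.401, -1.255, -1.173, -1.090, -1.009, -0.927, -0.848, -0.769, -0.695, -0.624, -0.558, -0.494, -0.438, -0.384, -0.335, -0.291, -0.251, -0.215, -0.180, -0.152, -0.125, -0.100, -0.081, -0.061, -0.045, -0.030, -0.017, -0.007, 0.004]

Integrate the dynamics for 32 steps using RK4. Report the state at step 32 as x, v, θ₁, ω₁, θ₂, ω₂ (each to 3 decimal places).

apply F[0]=+15.000 → step 1: x=0.005, v=0.484, θ₁=0.053, ω₁=-1.134, θ₂=0.007, ω₂=-0.035
apply F[1]=-3.270 → step 2: x=0.013, v=0.351, θ₁=0.034, ω₁=-0.783, θ₂=0.006, ω₂=-0.054
apply F[2]=-1.342 → step 3: x=0.020, v=0.293, θ₁=0.020, ω₁=-0.622, θ₂=0.005, ω₂=-0.066
apply F[3]=-1.401 → step 4: x=0.025, v=0.237, θ₁=0.009, ω₁=-0.479, θ₂=0.003, ω₂=-0.072
apply F[4]=-1.255 → step 5: x=0.029, v=0.192, θ₁=0.000, ω₁=-0.366, θ₂=0.002, ω₂=-0.073
apply F[5]=-1.173 → step 6: x=0.033, v=0.153, θ₁=-0.006, ω₁=-0.274, θ₂=0.000, ω₂=-0.071
apply F[6]=-1.090 → step 7: x=0.035, v=0.120, θ₁=-0.011, ω₁=-0.199, θ₂=-0.001, ω₂=-0.066
apply F[7]=-1.009 → step 8: x=0.037, v=0.091, θ₁=-0.014, ω₁=-0.138, θ₂=-0.002, ω₂=-0.060
apply F[8]=-0.927 → step 9: x=0.039, v=0.067, θ₁=-0.017, ω₁=-0.089, θ₂=-0.004, ω₂=-0.052
apply F[9]=-0.848 → step 10: x=0.040, v=0.046, θ₁=-0.018, ω₁=-0.050, θ₂=-0.005, ω₂=-0.045
apply F[10]=-0.769 → step 11: x=0.041, v=0.029, θ₁=-0.019, ω₁=-0.019, θ₂=-0.005, ω₂=-0.037
apply F[11]=-0.695 → step 12: x=0.041, v=0.014, θ₁=-0.019, ω₁=0.004, θ₂=-0.006, ω₂=-0.029
apply F[12]=-0.624 → step 13: x=0.042, v=0.002, θ₁=-0.018, ω₁=0.023, θ₂=-0.006, ω₂=-0.022
apply F[13]=-0.558 → step 14: x=0.041, v=-0.008, θ₁=-0.018, ω₁=0.036, θ₂=-0.007, ω₂=-0.016
apply F[14]=-0.494 → step 15: x=0.041, v=-0.017, θ₁=-0.017, ω₁=0.046, θ₂=-0.007, ω₂=-0.009
apply F[15]=-0.438 → step 16: x=0.041, v=-0.024, θ₁=-0.016, ω₁=0.052, θ₂=-0.007, ω₂=-0.004
apply F[16]=-0.384 → step 17: x=0.040, v=-0.029, θ₁=-0.015, ω₁=0.056, θ₂=-0.007, ω₂=0.001
apply F[17]=-0.335 → step 18: x=0.040, v=-0.034, θ₁=-0.014, ω₁=0.058, θ₂=-0.007, ω₂=0.005
apply F[18]=-0.291 → step 19: x=0.039, v=-0.037, θ₁=-0.013, ω₁=0.059, θ₂=-0.007, ω₂=0.009
apply F[19]=-0.251 → step 20: x=0.038, v=-0.040, θ₁=-0.012, ω₁=0.058, θ₂=-0.007, ω₂=0.012
apply F[20]=-0.215 → step 21: x=0.037, v=-0.042, θ₁=-0.010, ω₁=0.057, θ₂=-0.007, ω₂=0.014
apply F[21]=-0.180 → step 22: x=0.037, v=-0.043, θ₁=-0.009, ω₁=0.055, θ₂=-0.006, ω₂=0.016
apply F[22]=-0.152 → step 23: x=0.036, v=-0.044, θ₁=-0.008, ω₁=0.052, θ₂=-0.006, ω₂=0.017
apply F[23]=-0.125 → step 24: x=0.035, v=-0.044, θ₁=-0.007, ω₁=0.049, θ₂=-0.006, ω₂=0.018
apply F[24]=-0.100 → step 25: x=0.034, v=-0.045, θ₁=-0.006, ω₁=0.046, θ₂=-0.005, ω₂=0.019
apply F[25]=-0.081 → step 26: x=0.033, v=-0.044, θ₁=-0.005, ω₁=0.043, θ₂=-0.005, ω₂=0.020
apply F[26]=-0.061 → step 27: x=0.032, v=-0.044, θ₁=-0.005, ω₁=0.040, θ₂=-0.004, ω₂=0.020
apply F[27]=-0.045 → step 28: x=0.031, v=-0.044, θ₁=-0.004, ω₁=0.037, θ₂=-0.004, ω₂=0.020
apply F[28]=-0.030 → step 29: x=0.030, v=-0.043, θ₁=-0.003, ω₁=0.033, θ₂=-0.004, ω₂=0.019
apply F[29]=-0.017 → step 30: x=0.030, v=-0.042, θ₁=-0.002, ω₁=0.030, θ₂=-0.003, ω₂=0.019
apply F[30]=-0.007 → step 31: x=0.029, v=-0.041, θ₁=-0.002, ω₁=0.028, θ₂=-0.003, ω₂=0.018
apply F[31]=+0.004 → step 32: x=0.028, v=-0.040, θ₁=-0.001, ω₁=0.025, θ₂=-0.003, ω₂=0.018

Answer: x=0.028, v=-0.040, θ₁=-0.001, ω₁=0.025, θ₂=-0.003, ω₂=0.018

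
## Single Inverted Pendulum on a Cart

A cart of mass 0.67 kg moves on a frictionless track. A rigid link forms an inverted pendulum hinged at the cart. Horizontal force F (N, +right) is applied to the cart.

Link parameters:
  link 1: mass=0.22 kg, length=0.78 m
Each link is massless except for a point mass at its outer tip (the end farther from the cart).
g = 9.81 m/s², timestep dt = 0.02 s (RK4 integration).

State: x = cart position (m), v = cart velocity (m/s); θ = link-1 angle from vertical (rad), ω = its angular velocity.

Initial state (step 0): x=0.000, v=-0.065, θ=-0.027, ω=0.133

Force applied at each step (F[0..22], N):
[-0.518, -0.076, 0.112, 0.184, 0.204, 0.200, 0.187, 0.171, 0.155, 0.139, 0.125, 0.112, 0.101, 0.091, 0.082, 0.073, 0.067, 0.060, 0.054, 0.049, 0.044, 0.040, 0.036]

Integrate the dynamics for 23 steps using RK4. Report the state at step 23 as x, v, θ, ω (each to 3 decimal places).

Answer: x=-0.016, v=-0.003, θ=-0.000, ω=0.008

Derivation:
apply F[0]=-0.518 → step 1: x=-0.001, v=-0.079, θ=-0.024, ω=0.144
apply F[1]=-0.076 → step 2: x=-0.003, v=-0.080, θ=-0.021, ω=0.140
apply F[2]=+0.112 → step 3: x=-0.005, v=-0.075, θ=-0.019, ω=0.129
apply F[3]=+0.184 → step 4: x=-0.006, v=-0.068, θ=-0.016, ω=0.116
apply F[4]=+0.204 → step 5: x=-0.007, v=-0.061, θ=-0.014, ω=0.103
apply F[5]=+0.200 → step 6: x=-0.008, v=-0.054, θ=-0.012, ω=0.091
apply F[6]=+0.187 → step 7: x=-0.009, v=-0.048, θ=-0.010, ω=0.080
apply F[7]=+0.171 → step 8: x=-0.010, v=-0.042, θ=-0.009, ω=0.070
apply F[8]=+0.155 → step 9: x=-0.011, v=-0.037, θ=-0.008, ω=0.061
apply F[9]=+0.139 → step 10: x=-0.012, v=-0.033, θ=-0.006, ω=0.054
apply F[10]=+0.125 → step 11: x=-0.012, v=-0.029, θ=-0.005, ω=0.047
apply F[11]=+0.112 → step 12: x=-0.013, v=-0.025, θ=-0.005, ω=0.041
apply F[12]=+0.101 → step 13: x=-0.013, v=-0.022, θ=-0.004, ω=0.036
apply F[13]=+0.091 → step 14: x=-0.014, v=-0.019, θ=-0.003, ω=0.031
apply F[14]=+0.082 → step 15: x=-0.014, v=-0.016, θ=-0.003, ω=0.027
apply F[15]=+0.073 → step 16: x=-0.015, v=-0.014, θ=-0.002, ω=0.023
apply F[16]=+0.067 → step 17: x=-0.015, v=-0.012, θ=-0.002, ω=0.020
apply F[17]=+0.060 → step 18: x=-0.015, v=-0.010, θ=-0.001, ω=0.017
apply F[18]=+0.054 → step 19: x=-0.015, v=-0.008, θ=-0.001, ω=0.015
apply F[19]=+0.049 → step 20: x=-0.015, v=-0.007, θ=-0.001, ω=0.013
apply F[20]=+0.044 → step 21: x=-0.015, v=-0.005, θ=-0.000, ω=0.011
apply F[21]=+0.040 → step 22: x=-0.016, v=-0.004, θ=-0.000, ω=0.009
apply F[22]=+0.036 → step 23: x=-0.016, v=-0.003, θ=-0.000, ω=0.008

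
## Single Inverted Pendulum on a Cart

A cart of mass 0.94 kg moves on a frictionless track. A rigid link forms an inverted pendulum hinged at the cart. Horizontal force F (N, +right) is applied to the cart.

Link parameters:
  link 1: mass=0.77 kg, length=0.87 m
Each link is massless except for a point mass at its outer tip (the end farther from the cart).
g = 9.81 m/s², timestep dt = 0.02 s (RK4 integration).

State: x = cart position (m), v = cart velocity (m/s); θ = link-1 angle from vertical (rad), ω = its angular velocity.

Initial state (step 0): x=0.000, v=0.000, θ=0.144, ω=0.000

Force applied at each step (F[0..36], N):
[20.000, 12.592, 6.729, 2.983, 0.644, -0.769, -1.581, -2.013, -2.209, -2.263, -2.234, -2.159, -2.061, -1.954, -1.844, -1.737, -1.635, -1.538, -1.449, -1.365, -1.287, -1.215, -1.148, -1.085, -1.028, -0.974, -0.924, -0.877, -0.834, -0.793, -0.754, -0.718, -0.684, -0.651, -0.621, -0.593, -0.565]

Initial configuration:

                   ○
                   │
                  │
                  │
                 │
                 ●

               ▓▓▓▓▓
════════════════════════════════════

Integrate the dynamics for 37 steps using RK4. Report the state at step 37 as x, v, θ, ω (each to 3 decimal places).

Answer: x=0.238, v=0.001, θ=-0.030, ω=0.039

Derivation:
apply F[0]=+20.000 → step 1: x=0.004, v=0.396, θ=0.140, ω=-0.419
apply F[1]=+12.592 → step 2: x=0.014, v=0.640, θ=0.129, ω=-0.666
apply F[2]=+6.729 → step 3: x=0.028, v=0.763, θ=0.115, ω=-0.779
apply F[3]=+2.983 → step 4: x=0.044, v=0.810, θ=0.099, ω=-0.809
apply F[4]=+0.644 → step 5: x=0.060, v=0.810, θ=0.083, ω=-0.788
apply F[5]=-0.769 → step 6: x=0.076, v=0.783, θ=0.067, ω=-0.740
apply F[6]=-1.581 → step 7: x=0.091, v=0.740, θ=0.053, ω=-0.677
apply F[7]=-2.013 → step 8: x=0.106, v=0.690, θ=0.040, ω=-0.609
apply F[8]=-2.209 → step 9: x=0.119, v=0.638, θ=0.029, ω=-0.542
apply F[9]=-2.263 → step 10: x=0.131, v=0.586, θ=0.019, ω=-0.477
apply F[10]=-2.234 → step 11: x=0.142, v=0.536, θ=0.010, ω=-0.416
apply F[11]=-2.159 → step 12: x=0.153, v=0.489, θ=0.002, ω=-0.361
apply F[12]=-2.061 → step 13: x=0.162, v=0.445, θ=-0.005, ω=-0.311
apply F[13]=-1.954 → step 14: x=0.171, v=0.405, θ=-0.010, ω=-0.267
apply F[14]=-1.844 → step 15: x=0.178, v=0.368, θ=-0.015, ω=-0.227
apply F[15]=-1.737 → step 16: x=0.185, v=0.334, θ=-0.020, ω=-0.191
apply F[16]=-1.635 → step 17: x=0.192, v=0.302, θ=-0.023, ω=-0.160
apply F[17]=-1.538 → step 18: x=0.197, v=0.274, θ=-0.026, ω=-0.133
apply F[18]=-1.449 → step 19: x=0.203, v=0.247, θ=-0.028, ω=-0.109
apply F[19]=-1.365 → step 20: x=0.207, v=0.223, θ=-0.030, ω=-0.087
apply F[20]=-1.287 → step 21: x=0.212, v=0.201, θ=-0.032, ω=-0.069
apply F[21]=-1.215 → step 22: x=0.215, v=0.180, θ=-0.033, ω=-0.052
apply F[22]=-1.148 → step 23: x=0.219, v=0.161, θ=-0.034, ω=-0.038
apply F[23]=-1.085 → step 24: x=0.222, v=0.143, θ=-0.035, ω=-0.026
apply F[24]=-1.028 → step 25: x=0.224, v=0.127, θ=-0.035, ω=-0.015
apply F[25]=-0.974 → step 26: x=0.227, v=0.112, θ=-0.035, ω=-0.005
apply F[26]=-0.924 → step 27: x=0.229, v=0.098, θ=-0.035, ω=0.003
apply F[27]=-0.877 → step 28: x=0.231, v=0.085, θ=-0.035, ω=0.010
apply F[28]=-0.834 → step 29: x=0.232, v=0.073, θ=-0.035, ω=0.016
apply F[29]=-0.793 → step 30: x=0.234, v=0.062, θ=-0.035, ω=0.021
apply F[30]=-0.754 → step 31: x=0.235, v=0.051, θ=-0.034, ω=0.025
apply F[31]=-0.718 → step 32: x=0.236, v=0.041, θ=-0.034, ω=0.029
apply F[32]=-0.684 → step 33: x=0.237, v=0.032, θ=-0.033, ω=0.032
apply F[33]=-0.651 → step 34: x=0.237, v=0.024, θ=-0.032, ω=0.034
apply F[34]=-0.621 → step 35: x=0.237, v=0.016, θ=-0.032, ω=0.036
apply F[35]=-0.593 → step 36: x=0.238, v=0.008, θ=-0.031, ω=0.038
apply F[36]=-0.565 → step 37: x=0.238, v=0.001, θ=-0.030, ω=0.039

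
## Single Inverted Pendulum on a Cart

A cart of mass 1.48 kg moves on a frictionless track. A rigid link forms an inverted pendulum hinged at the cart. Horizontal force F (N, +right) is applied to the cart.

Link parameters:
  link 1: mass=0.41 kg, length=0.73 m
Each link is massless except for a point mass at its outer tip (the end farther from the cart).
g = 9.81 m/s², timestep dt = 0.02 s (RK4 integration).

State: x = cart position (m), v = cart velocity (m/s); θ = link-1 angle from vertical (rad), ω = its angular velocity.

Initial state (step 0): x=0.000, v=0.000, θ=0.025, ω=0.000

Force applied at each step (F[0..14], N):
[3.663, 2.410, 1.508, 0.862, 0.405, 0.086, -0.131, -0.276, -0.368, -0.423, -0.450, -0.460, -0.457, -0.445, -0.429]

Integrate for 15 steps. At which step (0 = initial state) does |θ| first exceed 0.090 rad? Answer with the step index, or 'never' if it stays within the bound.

apply F[0]=+3.663 → step 1: x=0.000, v=0.048, θ=0.024, ω=-0.059
apply F[1]=+2.410 → step 2: x=0.002, v=0.079, θ=0.023, ω=-0.096
apply F[2]=+1.508 → step 3: x=0.004, v=0.099, θ=0.021, ω=-0.116
apply F[3]=+0.862 → step 4: x=0.006, v=0.109, θ=0.018, ω=-0.125
apply F[4]=+0.405 → step 5: x=0.008, v=0.114, θ=0.016, ω=-0.127
apply F[5]=+0.086 → step 6: x=0.010, v=0.114, θ=0.013, ω=-0.124
apply F[6]=-0.131 → step 7: x=0.012, v=0.112, θ=0.011, ω=-0.117
apply F[7]=-0.276 → step 8: x=0.015, v=0.107, θ=0.009, ω=-0.109
apply F[8]=-0.368 → step 9: x=0.017, v=0.102, θ=0.007, ω=-0.099
apply F[9]=-0.423 → step 10: x=0.019, v=0.096, θ=0.005, ω=-0.089
apply F[10]=-0.450 → step 11: x=0.021, v=0.090, θ=0.003, ω=-0.080
apply F[11]=-0.460 → step 12: x=0.022, v=0.083, θ=0.001, ω=-0.071
apply F[12]=-0.457 → step 13: x=0.024, v=0.077, θ=0.000, ω=-0.062
apply F[13]=-0.445 → step 14: x=0.025, v=0.071, θ=-0.001, ω=-0.054
apply F[14]=-0.429 → step 15: x=0.027, v=0.065, θ=-0.002, ω=-0.046
max |θ| = 0.025 ≤ 0.090 over all 16 states.

Answer: never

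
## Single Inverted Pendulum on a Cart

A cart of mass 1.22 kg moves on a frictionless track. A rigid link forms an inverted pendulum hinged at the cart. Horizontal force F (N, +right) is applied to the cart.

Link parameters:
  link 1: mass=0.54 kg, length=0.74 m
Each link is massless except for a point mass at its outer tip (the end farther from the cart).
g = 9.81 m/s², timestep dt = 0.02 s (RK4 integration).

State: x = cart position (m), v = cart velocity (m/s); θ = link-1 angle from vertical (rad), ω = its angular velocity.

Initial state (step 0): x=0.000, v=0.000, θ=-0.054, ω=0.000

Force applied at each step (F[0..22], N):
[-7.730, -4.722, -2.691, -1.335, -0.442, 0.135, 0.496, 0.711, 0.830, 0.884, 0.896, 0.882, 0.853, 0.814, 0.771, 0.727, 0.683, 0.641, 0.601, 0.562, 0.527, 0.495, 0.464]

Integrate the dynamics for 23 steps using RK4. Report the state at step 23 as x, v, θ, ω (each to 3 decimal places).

Answer: x=-0.073, v=-0.060, θ=0.012, ω=0.015

Derivation:
apply F[0]=-7.730 → step 1: x=-0.001, v=-0.122, θ=-0.052, ω=0.150
apply F[1]=-4.722 → step 2: x=-0.004, v=-0.195, θ=-0.049, ω=0.235
apply F[2]=-2.691 → step 3: x=-0.009, v=-0.235, θ=-0.044, ω=0.277
apply F[3]=-1.335 → step 4: x=-0.014, v=-0.253, θ=-0.038, ω=0.291
apply F[4]=-0.442 → step 5: x=-0.019, v=-0.258, θ=-0.032, ω=0.288
apply F[5]=+0.135 → step 6: x=-0.024, v=-0.253, θ=-0.026, ω=0.274
apply F[6]=+0.496 → step 7: x=-0.029, v=-0.243, θ=-0.021, ω=0.254
apply F[7]=+0.711 → step 8: x=-0.033, v=-0.229, θ=-0.016, ω=0.231
apply F[8]=+0.830 → step 9: x=-0.038, v=-0.215, θ=-0.012, ω=0.207
apply F[9]=+0.884 → step 10: x=-0.042, v=-0.199, θ=-0.008, ω=0.183
apply F[10]=+0.896 → step 11: x=-0.046, v=-0.184, θ=-0.005, ω=0.161
apply F[11]=+0.882 → step 12: x=-0.049, v=-0.169, θ=-0.002, ω=0.140
apply F[12]=+0.853 → step 13: x=-0.053, v=-0.155, θ=0.001, ω=0.121
apply F[13]=+0.814 → step 14: x=-0.056, v=-0.142, θ=0.003, ω=0.104
apply F[14]=+0.771 → step 15: x=-0.058, v=-0.130, θ=0.005, ω=0.089
apply F[15]=+0.727 → step 16: x=-0.061, v=-0.118, θ=0.007, ω=0.075
apply F[16]=+0.683 → step 17: x=-0.063, v=-0.108, θ=0.008, ω=0.063
apply F[17]=+0.641 → step 18: x=-0.065, v=-0.098, θ=0.009, ω=0.052
apply F[18]=+0.601 → step 19: x=-0.067, v=-0.089, θ=0.010, ω=0.042
apply F[19]=+0.562 → step 20: x=-0.069, v=-0.081, θ=0.011, ω=0.034
apply F[20]=+0.527 → step 21: x=-0.070, v=-0.073, θ=0.012, ω=0.027
apply F[21]=+0.495 → step 22: x=-0.072, v=-0.066, θ=0.012, ω=0.020
apply F[22]=+0.464 → step 23: x=-0.073, v=-0.060, θ=0.012, ω=0.015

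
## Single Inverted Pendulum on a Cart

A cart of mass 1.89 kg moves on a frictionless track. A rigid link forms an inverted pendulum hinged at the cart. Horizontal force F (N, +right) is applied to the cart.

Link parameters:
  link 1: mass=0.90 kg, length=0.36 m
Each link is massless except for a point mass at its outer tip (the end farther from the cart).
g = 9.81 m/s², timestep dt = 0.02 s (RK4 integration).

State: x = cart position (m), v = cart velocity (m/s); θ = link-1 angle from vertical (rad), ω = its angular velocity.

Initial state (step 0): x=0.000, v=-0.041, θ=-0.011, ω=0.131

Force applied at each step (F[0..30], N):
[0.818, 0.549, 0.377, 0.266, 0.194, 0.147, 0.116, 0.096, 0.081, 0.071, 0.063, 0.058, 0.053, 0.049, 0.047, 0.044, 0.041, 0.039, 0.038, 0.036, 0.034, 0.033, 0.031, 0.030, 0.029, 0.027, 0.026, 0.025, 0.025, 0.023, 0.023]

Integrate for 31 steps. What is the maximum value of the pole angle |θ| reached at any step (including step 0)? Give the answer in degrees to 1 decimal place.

Answer: 0.6°

Derivation:
apply F[0]=+0.818 → step 1: x=-0.001, v=-0.031, θ=-0.009, ω=0.099
apply F[1]=+0.549 → step 2: x=-0.001, v=-0.025, θ=-0.007, ω=0.077
apply F[2]=+0.377 → step 3: x=-0.002, v=-0.020, θ=-0.006, ω=0.061
apply F[3]=+0.266 → step 4: x=-0.002, v=-0.017, θ=-0.004, ω=0.049
apply F[4]=+0.194 → step 5: x=-0.002, v=-0.015, θ=-0.004, ω=0.040
apply F[5]=+0.147 → step 6: x=-0.003, v=-0.013, θ=-0.003, ω=0.033
apply F[6]=+0.116 → step 7: x=-0.003, v=-0.011, θ=-0.002, ω=0.027
apply F[7]=+0.096 → step 8: x=-0.003, v=-0.010, θ=-0.002, ω=0.023
apply F[8]=+0.081 → step 9: x=-0.003, v=-0.009, θ=-0.001, ω=0.019
apply F[9]=+0.071 → step 10: x=-0.004, v=-0.008, θ=-0.001, ω=0.016
apply F[10]=+0.063 → step 11: x=-0.004, v=-0.007, θ=-0.001, ω=0.014
apply F[11]=+0.058 → step 12: x=-0.004, v=-0.007, θ=-0.000, ω=0.012
apply F[12]=+0.053 → step 13: x=-0.004, v=-0.006, θ=-0.000, ω=0.010
apply F[13]=+0.049 → step 14: x=-0.004, v=-0.006, θ=-0.000, ω=0.008
apply F[14]=+0.047 → step 15: x=-0.004, v=-0.005, θ=0.000, ω=0.007
apply F[15]=+0.044 → step 16: x=-0.004, v=-0.005, θ=0.000, ω=0.006
apply F[16]=+0.041 → step 17: x=-0.004, v=-0.004, θ=0.000, ω=0.005
apply F[17]=+0.039 → step 18: x=-0.004, v=-0.004, θ=0.000, ω=0.004
apply F[18]=+0.038 → step 19: x=-0.005, v=-0.004, θ=0.000, ω=0.003
apply F[19]=+0.036 → step 20: x=-0.005, v=-0.003, θ=0.001, ω=0.003
apply F[20]=+0.034 → step 21: x=-0.005, v=-0.003, θ=0.001, ω=0.002
apply F[21]=+0.033 → step 22: x=-0.005, v=-0.003, θ=0.001, ω=0.002
apply F[22]=+0.031 → step 23: x=-0.005, v=-0.002, θ=0.001, ω=0.001
apply F[23]=+0.030 → step 24: x=-0.005, v=-0.002, θ=0.001, ω=0.001
apply F[24]=+0.029 → step 25: x=-0.005, v=-0.002, θ=0.001, ω=0.000
apply F[25]=+0.027 → step 26: x=-0.005, v=-0.002, θ=0.001, ω=0.000
apply F[26]=+0.026 → step 27: x=-0.005, v=-0.001, θ=0.001, ω=0.000
apply F[27]=+0.025 → step 28: x=-0.005, v=-0.001, θ=0.001, ω=-0.000
apply F[28]=+0.025 → step 29: x=-0.005, v=-0.001, θ=0.001, ω=-0.000
apply F[29]=+0.023 → step 30: x=-0.005, v=-0.001, θ=0.001, ω=-0.000
apply F[30]=+0.023 → step 31: x=-0.005, v=-0.001, θ=0.001, ω=-0.001
Max |angle| over trajectory = 0.011 rad = 0.6°.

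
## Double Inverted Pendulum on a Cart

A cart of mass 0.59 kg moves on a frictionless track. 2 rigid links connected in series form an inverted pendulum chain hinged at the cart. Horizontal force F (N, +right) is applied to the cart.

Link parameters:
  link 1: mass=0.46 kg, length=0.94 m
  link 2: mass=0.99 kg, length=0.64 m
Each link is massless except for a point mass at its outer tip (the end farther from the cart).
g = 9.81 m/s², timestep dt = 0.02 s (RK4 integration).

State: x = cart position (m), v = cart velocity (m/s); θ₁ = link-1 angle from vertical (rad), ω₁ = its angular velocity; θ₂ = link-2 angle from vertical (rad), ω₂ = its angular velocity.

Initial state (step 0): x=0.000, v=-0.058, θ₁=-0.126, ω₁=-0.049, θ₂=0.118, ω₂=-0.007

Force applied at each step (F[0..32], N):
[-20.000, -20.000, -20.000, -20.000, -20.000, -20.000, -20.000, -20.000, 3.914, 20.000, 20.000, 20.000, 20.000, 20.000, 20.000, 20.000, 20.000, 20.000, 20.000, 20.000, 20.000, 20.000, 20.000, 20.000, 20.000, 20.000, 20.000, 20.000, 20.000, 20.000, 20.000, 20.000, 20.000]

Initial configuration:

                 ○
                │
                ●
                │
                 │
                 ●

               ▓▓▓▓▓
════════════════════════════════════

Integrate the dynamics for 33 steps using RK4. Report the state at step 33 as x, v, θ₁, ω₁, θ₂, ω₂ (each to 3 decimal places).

Answer: x=-0.227, v=4.530, θ₁=1.859, ω₁=1.977, θ₂=-1.149, ω₂=-8.421

Derivation:
apply F[0]=-20.000 → step 1: x=-0.007, v=-0.663, θ₁=-0.122, ω₁=0.435, θ₂=0.121, ω₂=0.277
apply F[1]=-20.000 → step 2: x=-0.027, v=-1.276, θ₁=-0.108, ω₁=0.939, θ₂=0.129, ω₂=0.544
apply F[2]=-20.000 → step 3: x=-0.058, v=-1.906, θ₁=-0.084, ω₁=1.483, θ₂=0.142, ω₂=0.773
apply F[3]=-20.000 → step 4: x=-0.103, v=-2.557, θ₁=-0.049, ω₁=2.085, θ₂=0.159, ω₂=0.941
apply F[4]=-20.000 → step 5: x=-0.161, v=-3.229, θ₁=-0.000, ω₁=2.758, θ₂=0.179, ω₂=1.025
apply F[5]=-20.000 → step 6: x=-0.232, v=-3.904, θ₁=0.062, ω₁=3.488, θ₂=0.200, ω₂=1.015
apply F[6]=-20.000 → step 7: x=-0.317, v=-4.542, θ₁=0.139, ω₁=4.222, θ₂=0.219, ω₂=0.935
apply F[7]=-20.000 → step 8: x=-0.413, v=-5.083, θ₁=0.230, ω₁=4.855, θ₂=0.237, ω₂=0.873
apply F[8]=+3.914 → step 9: x=-0.512, v=-4.834, θ₁=0.325, ω₁=4.646, θ₂=0.255, ω₂=0.898
apply F[9]=+20.000 → step 10: x=-0.602, v=-4.198, θ₁=0.412, ω₁=4.102, θ₂=0.273, ω₂=0.872
apply F[10]=+20.000 → step 11: x=-0.681, v=-3.647, θ₁=0.490, ω₁=3.710, θ₂=0.289, ω₂=0.772
apply F[11]=+20.000 → step 12: x=-0.749, v=-3.159, θ₁=0.562, ω₁=3.443, θ₂=0.303, ω₂=0.599
apply F[12]=+20.000 → step 13: x=-0.807, v=-2.715, θ₁=0.629, ω₁=3.273, θ₂=0.313, ω₂=0.363
apply F[13]=+20.000 → step 14: x=-0.858, v=-2.297, θ₁=0.693, ω₁=3.177, θ₂=0.317, ω₂=0.075
apply F[14]=+20.000 → step 15: x=-0.899, v=-1.895, θ₁=0.756, ω₁=3.135, θ₂=0.316, ω₂=-0.255
apply F[15]=+20.000 → step 16: x=-0.933, v=-1.498, θ₁=0.819, ω₁=3.134, θ₂=0.307, ω₂=-0.619
apply F[16]=+20.000 → step 17: x=-0.959, v=-1.098, θ₁=0.882, ω₁=3.160, θ₂=0.291, ω₂=-1.006
apply F[17]=+20.000 → step 18: x=-0.977, v=-0.689, θ₁=0.945, ω₁=3.203, θ₂=0.267, ω₂=-1.410
apply F[18]=+20.000 → step 19: x=-0.987, v=-0.268, θ₁=1.010, ω₁=3.252, θ₂=0.234, ω₂=-1.822
apply F[19]=+20.000 → step 20: x=-0.988, v=0.167, θ₁=1.075, ω₁=3.302, θ₂=0.194, ω₂=-2.237
apply F[20]=+20.000 → step 21: x=-0.980, v=0.615, θ₁=1.142, ω₁=3.344, θ₂=0.145, ω₂=-2.651
apply F[21]=+20.000 → step 22: x=-0.963, v=1.076, θ₁=1.209, ω₁=3.376, θ₂=0.088, ω₂=-3.064
apply F[22]=+20.000 → step 23: x=-0.937, v=1.544, θ₁=1.277, ω₁=3.392, θ₂=0.022, ω₂=-3.474
apply F[23]=+20.000 → step 24: x=-0.901, v=2.016, θ₁=1.345, ω₁=3.389, θ₂=-0.051, ω₂=-3.888
apply F[24]=+20.000 → step 25: x=-0.856, v=2.486, θ₁=1.412, ω₁=3.363, θ₂=-0.133, ω₂=-4.310
apply F[25]=+20.000 → step 26: x=-0.802, v=2.946, θ₁=1.479, ω₁=3.307, θ₂=-0.224, ω₂=-4.750
apply F[26]=+20.000 → step 27: x=-0.739, v=3.386, θ₁=1.544, ω₁=3.217, θ₂=-0.324, ω₂=-5.217
apply F[27]=+20.000 → step 28: x=-0.667, v=3.791, θ₁=1.607, ω₁=3.082, θ₂=-0.433, ω₂=-5.723
apply F[28]=+20.000 → step 29: x=-0.587, v=4.144, θ₁=1.667, ω₁=2.896, θ₂=-0.553, ω₂=-6.275
apply F[29]=+20.000 → step 30: x=-0.502, v=4.418, θ₁=1.723, ω₁=2.656, θ₂=-0.684, ω₂=-6.874
apply F[30]=+20.000 → step 31: x=-0.411, v=4.584, θ₁=1.773, ω₁=2.378, θ₂=-0.828, ω₂=-7.491
apply F[31]=+20.000 → step 32: x=-0.319, v=4.618, θ₁=1.818, ω₁=2.116, θ₂=-0.983, ω₂=-8.050
apply F[32]=+20.000 → step 33: x=-0.227, v=4.530, θ₁=1.859, ω₁=1.977, θ₂=-1.149, ω₂=-8.421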